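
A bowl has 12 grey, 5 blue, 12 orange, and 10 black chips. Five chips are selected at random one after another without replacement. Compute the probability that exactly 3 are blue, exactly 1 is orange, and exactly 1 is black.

Unordered draws without replacement: count favorable combinations over C(39,5).
Favorable = C(12,0) · C(5,3) · C(12,1) · C(10,1) = 1200; total = C(39,5) = 575757.
P = 1200/575757 = 400/191919 ≈ 0.0021.

400/191919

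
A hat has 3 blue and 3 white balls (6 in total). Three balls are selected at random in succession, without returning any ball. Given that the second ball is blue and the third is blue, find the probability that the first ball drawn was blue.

P(first=blue and the second ball is blue and the third is blue) = (3/6)·(2/5)·(1/4) = 1/20.
P(E) = Σ over first color = 1/20 + 3/20 = 1/5.
By Bayes, P(first=blue | E) = 1/20 / 1/5 = 1/4 ≈ 0.2500.

1/4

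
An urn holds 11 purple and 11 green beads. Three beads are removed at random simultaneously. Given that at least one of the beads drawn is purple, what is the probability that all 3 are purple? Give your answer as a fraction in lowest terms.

3/25

P(all 3 purple) = C(11,3)/C(22,3) = 3/28; P(at least one purple) = 1 − C(11,3)/C(22,3) = 25/28.
Since 'all 3 purple' ⊆ 'at least one purple', P(all 3 | at least one) = 3/28 / 25/28 = 3/25 ≈ 0.1200.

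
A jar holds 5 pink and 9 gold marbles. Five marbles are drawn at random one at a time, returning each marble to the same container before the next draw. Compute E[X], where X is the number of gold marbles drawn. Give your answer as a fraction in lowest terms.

By linearity of expectation, E[X] = Σ P(draw i is gold); each independent draw has P(gold) = 9/14.
E[X] = 5 · 9/14 = 45/14 ≈ 3.2143.

45/14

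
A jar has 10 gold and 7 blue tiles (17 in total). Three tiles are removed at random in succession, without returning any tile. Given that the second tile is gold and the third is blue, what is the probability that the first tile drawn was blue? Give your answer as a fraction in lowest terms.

P(first=blue and the second tile is gold and the third is blue) = (7/17)·(10/16)·(6/15) = 7/68.
P(E) = Σ over first color = 21/136 + 7/68 = 35/136.
By Bayes, P(first=blue | E) = 7/68 / 35/136 = 2/5 ≈ 0.4000.

2/5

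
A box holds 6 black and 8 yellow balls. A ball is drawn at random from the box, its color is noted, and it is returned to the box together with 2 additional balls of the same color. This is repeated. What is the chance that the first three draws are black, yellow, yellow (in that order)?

Track the composition after each reinforcement of +2.
P = (6/14) · (8/16) · (10/18) = 5/42 ≈ 0.1190.

5/42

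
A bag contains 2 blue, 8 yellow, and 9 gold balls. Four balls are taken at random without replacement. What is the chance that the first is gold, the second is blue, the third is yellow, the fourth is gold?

Multiply the conditional probability of each draw in order, without replacement, so each draw removes one from its color and from the total.
P = (9/19) · (2/18) · (8/17) · (8/16) = 4/323 ≈ 0.0124.

4/323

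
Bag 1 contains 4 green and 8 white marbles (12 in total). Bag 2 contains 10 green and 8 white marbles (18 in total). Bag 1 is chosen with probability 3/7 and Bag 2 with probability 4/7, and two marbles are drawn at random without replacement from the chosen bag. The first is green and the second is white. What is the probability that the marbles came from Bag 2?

P(E | Bag 1) = 8/33; P(E | Bag 2) = 40/153.
P(E) = 3/7·8/33 + 4/7·40/153 = 2984/11781.
By Bayes' rule, P(Bag 2 | E) = 160/1071 / 2984/11781 = 220/373 ≈ 0.5898.

220/373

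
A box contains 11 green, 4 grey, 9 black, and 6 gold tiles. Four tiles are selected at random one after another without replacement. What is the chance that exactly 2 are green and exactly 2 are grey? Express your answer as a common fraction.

22/1827

Unordered draws without replacement: count favorable combinations over C(30,4).
Favorable = C(11,2) · C(4,2) · C(9,0) · C(6,0) = 330; total = C(30,4) = 27405.
P = 330/27405 = 22/1827 ≈ 0.0120.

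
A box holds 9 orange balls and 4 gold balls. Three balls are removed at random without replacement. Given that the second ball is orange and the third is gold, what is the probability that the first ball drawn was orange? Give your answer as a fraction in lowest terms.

8/11

P(first=orange and the second ball is orange and the third is gold) = (9/13)·(8/12)·(4/11) = 24/143.
P(E) = Σ over first color = 24/143 + 9/143 = 3/13.
By Bayes, P(first=orange | E) = 24/143 / 3/13 = 8/11 ≈ 0.7273.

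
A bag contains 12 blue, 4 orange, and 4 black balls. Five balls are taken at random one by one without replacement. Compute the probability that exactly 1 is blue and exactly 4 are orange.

1/1292

Unordered draws without replacement: count favorable combinations over C(20,5).
Favorable = C(12,1) · C(4,4) · C(4,0) = 12; total = C(20,5) = 15504.
P = 12/15504 = 1/1292 ≈ 0.0008.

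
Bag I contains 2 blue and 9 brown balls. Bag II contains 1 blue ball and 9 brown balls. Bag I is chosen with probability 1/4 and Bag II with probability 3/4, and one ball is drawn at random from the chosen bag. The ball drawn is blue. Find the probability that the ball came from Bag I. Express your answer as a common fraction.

P(blue | Bag I) = 2/11; P(blue | Bag II) = 1/10.
P(blue) = 1/4·2/11 + 3/4·1/10 = 53/440.
By Bayes' rule, P(Bag I | blue) = 1/22 / 53/440 = 20/53 ≈ 0.3774.

20/53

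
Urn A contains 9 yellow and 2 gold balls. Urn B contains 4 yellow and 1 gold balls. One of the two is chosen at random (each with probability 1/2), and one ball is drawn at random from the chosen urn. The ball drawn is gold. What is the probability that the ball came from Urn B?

11/21

P(gold | Urn A) = 2/11; P(gold | Urn B) = 1/5.
P(gold) = 1/2·2/11 + 1/2·1/5 = 21/110.
By Bayes' rule, P(Urn B | gold) = 1/10 / 21/110 = 11/21 ≈ 0.5238.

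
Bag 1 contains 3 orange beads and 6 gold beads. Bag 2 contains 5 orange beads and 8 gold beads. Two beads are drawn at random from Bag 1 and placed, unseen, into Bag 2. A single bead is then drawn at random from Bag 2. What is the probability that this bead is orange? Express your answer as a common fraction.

Condition on how many of the transferred beads are orange (from Bag 1: 3 orange of 9; then Bag 2 has 15 total).
  0 orange: C(3,0)C(6,2)/C(9,2) = 5/12; then P = 5/15
  1 orange: C(3,1)C(6,1)/C(9,2) = 1/2; then P = 6/15
  2 orange: C(3,2)C(6,0)/C(9,2) = 1/12; then P = 7/15
P(orange from Bag 2) = 17/45 ≈ 0.3778.

17/45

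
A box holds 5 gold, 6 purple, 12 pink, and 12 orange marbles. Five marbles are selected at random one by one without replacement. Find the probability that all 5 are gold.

1/324632

Unordered draws without replacement: count favorable combinations over C(35,5).
Favorable = C(5,5) · C(6,0) · C(12,0) · C(12,0) = 1; total = C(35,5) = 324632.
P = 1/324632 = 1/324632 ≈ 0.0000.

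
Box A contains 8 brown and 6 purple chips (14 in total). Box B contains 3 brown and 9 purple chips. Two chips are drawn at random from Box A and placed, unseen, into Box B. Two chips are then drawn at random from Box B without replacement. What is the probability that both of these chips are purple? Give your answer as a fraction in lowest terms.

Condition on how many of the transferred chips are purple (from Box A: 6 purple of 14; then Box B has 14 total).
  0 purple: C(6,0)C(8,2)/C(14,2) = 4/13; then P = C(9,2)/C(14,2) = 36/91
  1 purple: C(6,1)C(8,1)/C(14,2) = 48/91; then P = C(10,2)/C(14,2) = 45/91
  2 purple: C(6,2)C(8,0)/C(14,2) = 15/91; then P = C(11,2)/C(14,2) = 55/91
P(both purple) = 3993/8281 ≈ 0.4822.

3993/8281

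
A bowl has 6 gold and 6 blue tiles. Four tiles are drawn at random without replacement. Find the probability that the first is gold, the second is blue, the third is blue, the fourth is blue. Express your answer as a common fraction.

Multiply the conditional probability of each draw in order, without replacement, so each draw removes one from its color and from the total.
P = (6/12) · (6/11) · (5/10) · (4/9) = 2/33 ≈ 0.0606.

2/33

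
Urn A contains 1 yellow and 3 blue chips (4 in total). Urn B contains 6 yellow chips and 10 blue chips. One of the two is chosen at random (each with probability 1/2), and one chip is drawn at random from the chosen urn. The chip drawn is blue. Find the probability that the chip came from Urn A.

P(blue | Urn A) = 3/4; P(blue | Urn B) = 5/8.
P(blue) = 1/2·3/4 + 1/2·5/8 = 11/16.
By Bayes' rule, P(Urn A | blue) = 3/8 / 11/16 = 6/11 ≈ 0.5455.

6/11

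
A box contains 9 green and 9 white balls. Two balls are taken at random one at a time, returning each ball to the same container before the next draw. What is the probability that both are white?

1/4

Multiply the conditional probability of each draw in order, with replacement (the composition resets each draw).
P = (9/18) · (9/18) = 1/4 ≈ 0.2500.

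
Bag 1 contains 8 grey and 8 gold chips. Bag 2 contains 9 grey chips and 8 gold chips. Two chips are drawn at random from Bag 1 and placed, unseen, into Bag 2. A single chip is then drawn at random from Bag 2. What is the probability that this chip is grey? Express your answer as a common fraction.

Condition on how many of the transferred chips are grey (from Bag 1: 8 grey of 16; then Bag 2 has 19 total).
  0 grey: C(8,0)C(8,2)/C(16,2) = 7/30; then P = 9/19
  1 grey: C(8,1)C(8,1)/C(16,2) = 8/15; then P = 10/19
  2 grey: C(8,2)C(8,0)/C(16,2) = 7/30; then P = 11/19
P(grey from Bag 2) = 10/19 ≈ 0.5263.

10/19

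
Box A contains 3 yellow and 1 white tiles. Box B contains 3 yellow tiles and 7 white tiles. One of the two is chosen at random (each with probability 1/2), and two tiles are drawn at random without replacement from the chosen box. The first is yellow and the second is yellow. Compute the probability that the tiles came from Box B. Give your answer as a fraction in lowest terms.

2/17

P(E | Box A) = 1/2; P(E | Box B) = 1/15.
P(E) = 1/2·1/2 + 1/2·1/15 = 17/60.
By Bayes' rule, P(Box B | E) = 1/30 / 17/60 = 2/17 ≈ 0.1176.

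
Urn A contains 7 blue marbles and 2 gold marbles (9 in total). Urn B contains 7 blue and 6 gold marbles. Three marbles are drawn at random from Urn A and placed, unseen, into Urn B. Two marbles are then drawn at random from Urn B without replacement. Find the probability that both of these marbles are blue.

469/1440

Condition on how many of the transferred marbles are blue (from Urn A: 7 blue of 9; then Urn B has 16 total).
  1 blue: C(7,1)C(2,2)/C(9,3) = 1/12; then P = C(8,2)/C(16,2) = 7/30
  2 blue: C(7,2)C(2,1)/C(9,3) = 1/2; then P = C(9,2)/C(16,2) = 3/10
  3 blue: C(7,3)C(2,0)/C(9,3) = 5/12; then P = C(10,2)/C(16,2) = 3/8
P(both blue) = 469/1440 ≈ 0.3257.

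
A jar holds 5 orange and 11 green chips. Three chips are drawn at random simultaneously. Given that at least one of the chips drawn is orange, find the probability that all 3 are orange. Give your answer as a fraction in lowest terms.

2/79

P(all 3 orange) = C(5,3)/C(16,3) = 1/56; P(at least one orange) = 1 − C(11,3)/C(16,3) = 79/112.
Since 'all 3 orange' ⊆ 'at least one orange', P(all 3 | at least one) = 1/56 / 79/112 = 2/79 ≈ 0.0253.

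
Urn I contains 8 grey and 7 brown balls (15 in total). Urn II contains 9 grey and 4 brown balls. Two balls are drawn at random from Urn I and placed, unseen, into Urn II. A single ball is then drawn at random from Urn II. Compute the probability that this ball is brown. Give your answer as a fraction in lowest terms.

74/225

Condition on how many of the transferred balls are brown (from Urn I: 7 brown of 15; then Urn II has 15 total).
  0 brown: C(7,0)C(8,2)/C(15,2) = 4/15; then P = 4/15
  1 brown: C(7,1)C(8,1)/C(15,2) = 8/15; then P = 5/15
  2 brown: C(7,2)C(8,0)/C(15,2) = 1/5; then P = 6/15
P(brown from Urn II) = 74/225 ≈ 0.3289.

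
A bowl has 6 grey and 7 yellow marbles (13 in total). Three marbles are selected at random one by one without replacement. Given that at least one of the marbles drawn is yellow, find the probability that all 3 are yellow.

P(all 3 yellow) = C(7,3)/C(13,3) = 35/286; P(at least one yellow) = 1 − C(6,3)/C(13,3) = 133/143.
Since 'all 3 yellow' ⊆ 'at least one yellow', P(all 3 | at least one) = 35/286 / 133/143 = 5/38 ≈ 0.1316.

5/38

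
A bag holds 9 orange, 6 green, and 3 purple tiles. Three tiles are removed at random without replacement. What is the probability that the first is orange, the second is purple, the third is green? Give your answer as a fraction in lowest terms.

Multiply the conditional probability of each draw in order, without replacement, so each draw removes one from its color and from the total.
P = (9/18) · (3/17) · (6/16) = 9/272 ≈ 0.0331.

9/272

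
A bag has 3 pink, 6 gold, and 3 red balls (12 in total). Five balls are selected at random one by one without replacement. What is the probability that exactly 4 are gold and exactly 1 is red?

Unordered draws without replacement: count favorable combinations over C(12,5).
Favorable = C(3,0) · C(6,4) · C(3,1) = 45; total = C(12,5) = 792.
P = 45/792 = 5/88 ≈ 0.0568.

5/88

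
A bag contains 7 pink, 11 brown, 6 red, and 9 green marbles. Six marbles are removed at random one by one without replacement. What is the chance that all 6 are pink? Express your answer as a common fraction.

Unordered draws without replacement: count favorable combinations over C(33,6).
Favorable = C(7,6) · C(11,0) · C(6,0) · C(9,0) = 7; total = C(33,6) = 1107568.
P = 7/1107568 = 1/158224 ≈ 0.0000.

1/158224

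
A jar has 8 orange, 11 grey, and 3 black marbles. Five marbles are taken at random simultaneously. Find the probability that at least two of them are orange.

106/171

Sum the hypergeometric tail for j = 2,…,5 orange marbles.
Favorable = C(8,2)·C(14,3) + C(8,3)·C(14,2) + C(8,4)·C(14,1) + C(8,5)·C(14,0) = 16324; total = C(22,5) = 26334.
P = 16324/26334 = 106/171 ≈ 0.6199.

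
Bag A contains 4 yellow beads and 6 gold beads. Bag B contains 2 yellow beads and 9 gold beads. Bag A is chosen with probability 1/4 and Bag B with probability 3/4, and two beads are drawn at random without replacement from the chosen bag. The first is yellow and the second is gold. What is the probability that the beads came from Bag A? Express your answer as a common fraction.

P(E | Bag A) = 4/15; P(E | Bag B) = 9/55.
P(E) = 1/4·4/15 + 3/4·9/55 = 25/132.
By Bayes' rule, P(Bag A | E) = 1/15 / 25/132 = 44/125 ≈ 0.3520.

44/125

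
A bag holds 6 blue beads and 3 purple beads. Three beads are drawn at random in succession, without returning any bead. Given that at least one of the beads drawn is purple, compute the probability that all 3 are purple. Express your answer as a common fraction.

1/64

P(all 3 purple) = C(3,3)/C(9,3) = 1/84; P(at least one purple) = 1 − C(6,3)/C(9,3) = 16/21.
Since 'all 3 purple' ⊆ 'at least one purple', P(all 3 | at least one) = 1/84 / 16/21 = 1/64 ≈ 0.0156.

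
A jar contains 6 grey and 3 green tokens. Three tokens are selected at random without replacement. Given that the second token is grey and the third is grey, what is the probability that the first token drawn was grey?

4/7

P(first=grey and the second token is grey and the third is grey) = (6/9)·(5/8)·(4/7) = 5/21.
P(E) = Σ over first color = 5/21 + 5/28 = 5/12.
By Bayes, P(first=grey | E) = 5/21 / 5/12 = 4/7 ≈ 0.5714.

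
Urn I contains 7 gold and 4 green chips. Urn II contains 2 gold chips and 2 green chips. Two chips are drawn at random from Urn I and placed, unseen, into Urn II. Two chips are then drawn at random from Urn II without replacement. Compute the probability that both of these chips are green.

Condition on how many of the transferred chips are green (from Urn I: 4 green of 11; then Urn II has 6 total).
  0 green: C(4,0)C(7,2)/C(11,2) = 21/55; then P = C(2,2)/C(6,2) = 1/15
  1 green: C(4,1)C(7,1)/C(11,2) = 28/55; then P = C(3,2)/C(6,2) = 1/5
  2 green: C(4,2)C(7,0)/C(11,2) = 6/55; then P = C(4,2)/C(6,2) = 2/5
P(both green) = 47/275 ≈ 0.1709.

47/275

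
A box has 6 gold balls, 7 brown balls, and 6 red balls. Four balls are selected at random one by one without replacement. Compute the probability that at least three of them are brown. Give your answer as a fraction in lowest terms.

Sum the hypergeometric tail for j = 3,…,4 brown balls.
Favorable = C(7,3)·C(12,1) + C(7,4)·C(12,0) = 455; total = C(19,4) = 3876.
P = 455/3876 = 455/3876 ≈ 0.1174.

455/3876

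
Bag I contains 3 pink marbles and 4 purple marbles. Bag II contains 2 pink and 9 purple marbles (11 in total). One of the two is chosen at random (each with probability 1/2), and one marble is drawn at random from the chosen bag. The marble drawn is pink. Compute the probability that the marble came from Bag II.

P(pink | Bag I) = 3/7; P(pink | Bag II) = 2/11.
P(pink) = 1/2·3/7 + 1/2·2/11 = 47/154.
By Bayes' rule, P(Bag II | pink) = 1/11 / 47/154 = 14/47 ≈ 0.2979.

14/47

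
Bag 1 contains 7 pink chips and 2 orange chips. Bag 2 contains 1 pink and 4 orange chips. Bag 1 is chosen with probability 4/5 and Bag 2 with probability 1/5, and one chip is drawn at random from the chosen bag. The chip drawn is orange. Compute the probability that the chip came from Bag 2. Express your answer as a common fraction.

9/19

P(orange | Bag 1) = 2/9; P(orange | Bag 2) = 4/5.
P(orange) = 4/5·2/9 + 1/5·4/5 = 76/225.
By Bayes' rule, P(Bag 2 | orange) = 4/25 / 76/225 = 9/19 ≈ 0.4737.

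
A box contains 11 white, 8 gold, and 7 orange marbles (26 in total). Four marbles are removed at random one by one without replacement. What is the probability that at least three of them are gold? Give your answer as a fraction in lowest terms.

Sum the hypergeometric tail for j = 3,…,4 gold marbles.
Favorable = C(8,3)·C(18,1) + C(8,4)·C(18,0) = 1078; total = C(26,4) = 14950.
P = 1078/14950 = 539/7475 ≈ 0.0721.

539/7475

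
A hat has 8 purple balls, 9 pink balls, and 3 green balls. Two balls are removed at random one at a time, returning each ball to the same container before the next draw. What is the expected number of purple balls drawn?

4/5

By linearity of expectation, E[X] = Σ P(draw i is purple); each independent draw has P(purple) = 8/20.
E[X] = 2 · 8/20 = 4/5 ≈ 0.8000.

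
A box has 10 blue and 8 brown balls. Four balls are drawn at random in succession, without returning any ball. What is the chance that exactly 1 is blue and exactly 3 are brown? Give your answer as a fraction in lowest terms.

Unordered draws without replacement: count favorable combinations over C(18,4).
Favorable = C(10,1) · C(8,3) = 560; total = C(18,4) = 3060.
P = 560/3060 = 28/153 ≈ 0.1830.

28/153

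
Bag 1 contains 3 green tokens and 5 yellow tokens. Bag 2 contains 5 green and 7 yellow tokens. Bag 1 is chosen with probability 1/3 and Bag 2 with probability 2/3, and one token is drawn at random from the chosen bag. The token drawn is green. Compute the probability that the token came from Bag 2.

P(green | Bag 1) = 3/8; P(green | Bag 2) = 5/12.
P(green) = 1/3·3/8 + 2/3·5/12 = 29/72.
By Bayes' rule, P(Bag 2 | green) = 5/18 / 29/72 = 20/29 ≈ 0.6897.

20/29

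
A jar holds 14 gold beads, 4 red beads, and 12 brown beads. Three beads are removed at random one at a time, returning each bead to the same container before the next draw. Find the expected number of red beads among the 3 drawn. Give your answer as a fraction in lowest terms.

By linearity of expectation, E[X] = Σ P(draw i is red); each independent draw has P(red) = 4/30.
E[X] = 3 · 4/30 = 2/5 ≈ 0.4000.

2/5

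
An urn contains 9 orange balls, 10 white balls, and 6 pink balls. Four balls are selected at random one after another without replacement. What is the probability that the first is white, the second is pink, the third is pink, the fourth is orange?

9/1012

Multiply the conditional probability of each draw in order, without replacement, so each draw removes one from its color and from the total.
P = (10/25) · (6/24) · (5/23) · (9/22) = 9/1012 ≈ 0.0089.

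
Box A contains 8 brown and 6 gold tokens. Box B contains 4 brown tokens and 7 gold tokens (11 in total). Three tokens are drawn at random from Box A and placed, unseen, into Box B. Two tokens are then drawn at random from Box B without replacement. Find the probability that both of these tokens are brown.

1254/8281

Condition on how many of the transferred tokens are brown (from Box A: 8 brown of 14; then Box B has 14 total).
  0 brown: C(8,0)C(6,3)/C(14,3) = 5/91; then P = C(4,2)/C(14,2) = 6/91
  1 brown: C(8,1)C(6,2)/C(14,3) = 30/91; then P = C(5,2)/C(14,2) = 10/91
  2 brown: C(8,2)C(6,1)/C(14,3) = 6/13; then P = C(6,2)/C(14,2) = 15/91
  3 brown: C(8,3)C(6,0)/C(14,3) = 2/13; then P = C(7,2)/C(14,2) = 3/13
P(both brown) = 1254/8281 ≈ 0.1514.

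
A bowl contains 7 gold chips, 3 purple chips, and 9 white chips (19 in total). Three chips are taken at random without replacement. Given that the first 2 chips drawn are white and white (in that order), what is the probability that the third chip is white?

After removing 2 white, the bowl has 7 white out of 17 remaining.
P(third is white | given) = 7/17 ≈ 0.4118.

7/17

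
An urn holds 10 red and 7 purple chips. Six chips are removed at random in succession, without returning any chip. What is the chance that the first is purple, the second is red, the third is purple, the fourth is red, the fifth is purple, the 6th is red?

Multiply the conditional probability of each draw in order, without replacement, so each draw removes one from its color and from the total.
P = (7/17) · (10/16) · (6/15) · (9/14) · (5/13) · (8/12) = 15/884 ≈ 0.0170.

15/884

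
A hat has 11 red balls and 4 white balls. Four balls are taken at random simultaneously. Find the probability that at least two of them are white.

Sum the hypergeometric tail for j = 2,…,4 white balls.
Favorable = C(4,2)·C(11,2) + C(4,3)·C(11,1) + C(4,4)·C(11,0) = 375; total = C(15,4) = 1365.
P = 375/1365 = 25/91 ≈ 0.2747.

25/91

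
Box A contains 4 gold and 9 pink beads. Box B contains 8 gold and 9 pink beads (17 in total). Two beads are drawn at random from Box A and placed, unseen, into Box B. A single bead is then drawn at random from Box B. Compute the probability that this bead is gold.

112/247

Condition on how many of the transferred beads are gold (from Box A: 4 gold of 13; then Box B has 19 total).
  0 gold: C(4,0)C(9,2)/C(13,2) = 6/13; then P = 8/19
  1 gold: C(4,1)C(9,1)/C(13,2) = 6/13; then P = 9/19
  2 gold: C(4,2)C(9,0)/C(13,2) = 1/13; then P = 10/19
P(gold from Box B) = 112/247 ≈ 0.4534.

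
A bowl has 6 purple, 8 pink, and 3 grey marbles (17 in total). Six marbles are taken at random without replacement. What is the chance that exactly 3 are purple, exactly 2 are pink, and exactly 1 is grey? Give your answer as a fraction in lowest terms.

30/221

Unordered draws without replacement: count favorable combinations over C(17,6).
Favorable = C(6,3) · C(8,2) · C(3,1) = 1680; total = C(17,6) = 12376.
P = 1680/12376 = 30/221 ≈ 0.1357.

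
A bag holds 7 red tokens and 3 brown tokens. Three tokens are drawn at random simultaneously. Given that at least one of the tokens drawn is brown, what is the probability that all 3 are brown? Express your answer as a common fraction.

1/85

P(all 3 brown) = C(3,3)/C(10,3) = 1/120; P(at least one brown) = 1 − C(7,3)/C(10,3) = 17/24.
Since 'all 3 brown' ⊆ 'at least one brown', P(all 3 | at least one) = 1/120 / 17/24 = 1/85 ≈ 0.0118.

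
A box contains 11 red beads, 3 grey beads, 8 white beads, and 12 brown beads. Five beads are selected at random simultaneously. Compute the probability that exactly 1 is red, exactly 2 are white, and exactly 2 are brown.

77/1054

Unordered draws without replacement: count favorable combinations over C(34,5).
Favorable = C(11,1) · C(3,0) · C(8,2) · C(12,2) = 20328; total = C(34,5) = 278256.
P = 20328/278256 = 77/1054 ≈ 0.0731.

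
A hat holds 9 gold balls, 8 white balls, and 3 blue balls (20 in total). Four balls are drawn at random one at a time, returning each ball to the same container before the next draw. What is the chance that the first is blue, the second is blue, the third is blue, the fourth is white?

27/20000

Multiply the conditional probability of each draw in order, with replacement (the composition resets each draw).
P = (3/20) · (3/20) · (3/20) · (8/20) = 27/20000 ≈ 0.0014.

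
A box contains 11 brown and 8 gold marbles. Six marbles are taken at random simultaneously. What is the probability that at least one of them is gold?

635/646

Use the complement: P(at least one gold) = 1 − P(no gold).
P(none) = C(11,6)/C(19,6) = 462/27132.
So P = 1 − 462/27132 = 635/646 ≈ 0.9830.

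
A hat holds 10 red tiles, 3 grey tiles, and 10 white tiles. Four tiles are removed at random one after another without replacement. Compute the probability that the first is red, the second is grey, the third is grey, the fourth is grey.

Multiply the conditional probability of each draw in order, without replacement, so each draw removes one from its color and from the total.
P = (10/23) · (3/22) · (2/21) · (1/20) = 1/3542 ≈ 0.0003.

1/3542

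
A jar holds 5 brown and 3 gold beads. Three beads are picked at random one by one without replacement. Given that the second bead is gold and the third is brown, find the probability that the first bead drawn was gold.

1/3

P(first=gold and the second bead is gold and the third is brown) = (3/8)·(2/7)·(5/6) = 5/56.
P(E) = Σ over first color = 5/28 + 5/56 = 15/56.
By Bayes, P(first=gold | E) = 5/56 / 15/56 = 1/3 ≈ 0.3333.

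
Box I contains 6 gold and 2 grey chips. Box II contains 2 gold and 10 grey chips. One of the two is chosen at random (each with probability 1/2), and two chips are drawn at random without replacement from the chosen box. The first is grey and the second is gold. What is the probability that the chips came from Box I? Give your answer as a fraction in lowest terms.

P(E | Box I) = 3/14; P(E | Box II) = 5/33.
P(E) = 1/2·3/14 + 1/2·5/33 = 169/924.
By Bayes' rule, P(Box I | E) = 3/28 / 169/924 = 99/169 ≈ 0.5858.

99/169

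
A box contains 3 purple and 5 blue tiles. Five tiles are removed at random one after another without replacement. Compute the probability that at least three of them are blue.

Sum the hypergeometric tail for j = 3,…,5 blue tiles.
Favorable = C(5,3)·C(3,2) + C(5,4)·C(3,1) + C(5,5)·C(3,0) = 46; total = C(8,5) = 56.
P = 46/56 = 23/28 ≈ 0.8214.

23/28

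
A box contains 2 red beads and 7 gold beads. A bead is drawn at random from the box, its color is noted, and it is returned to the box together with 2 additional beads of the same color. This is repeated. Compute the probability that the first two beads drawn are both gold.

After a gold draw the box holds 9 gold out of 11.
P = (7/9)·(9/11) = 7/11 ≈ 0.6364.

7/11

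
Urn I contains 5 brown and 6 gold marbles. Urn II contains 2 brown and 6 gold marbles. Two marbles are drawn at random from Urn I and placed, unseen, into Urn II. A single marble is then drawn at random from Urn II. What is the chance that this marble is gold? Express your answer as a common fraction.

39/55

Condition on how many of the transferred marbles are gold (from Urn I: 6 gold of 11; then Urn II has 10 total).
  0 gold: C(6,0)C(5,2)/C(11,2) = 2/11; then P = 6/10
  1 gold: C(6,1)C(5,1)/C(11,2) = 6/11; then P = 7/10
  2 gold: C(6,2)C(5,0)/C(11,2) = 3/11; then P = 8/10
P(gold from Urn II) = 39/55 ≈ 0.7091.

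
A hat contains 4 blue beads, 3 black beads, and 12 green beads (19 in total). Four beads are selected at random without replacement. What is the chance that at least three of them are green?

Sum the hypergeometric tail for j = 3,…,4 green beads.
Favorable = C(12,3)·C(7,1) + C(12,4)·C(7,0) = 2035; total = C(19,4) = 3876.
P = 2035/3876 = 2035/3876 ≈ 0.5250.

2035/3876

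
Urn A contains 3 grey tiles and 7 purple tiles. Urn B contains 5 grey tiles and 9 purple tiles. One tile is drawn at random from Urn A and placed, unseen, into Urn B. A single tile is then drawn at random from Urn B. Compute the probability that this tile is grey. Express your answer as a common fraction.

Condition on how many of the transferred tiles are grey (from Urn A: 3 grey of 10; then Urn B has 15 total).
  0 grey: C(3,0)C(7,1)/C(10,1) = 7/10; then P = 5/15
  1 grey: C(3,1)C(7,0)/C(10,1) = 3/10; then P = 6/15
P(grey from Urn B) = 53/150 ≈ 0.3533.

53/150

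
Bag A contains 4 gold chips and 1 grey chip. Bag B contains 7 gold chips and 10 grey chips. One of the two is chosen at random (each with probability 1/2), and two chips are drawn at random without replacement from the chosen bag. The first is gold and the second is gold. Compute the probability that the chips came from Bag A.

136/171

P(E | Bag A) = 3/5; P(E | Bag B) = 21/136.
P(E) = 1/2·3/5 + 1/2·21/136 = 513/1360.
By Bayes' rule, P(Bag A | E) = 3/10 / 513/1360 = 136/171 ≈ 0.7953.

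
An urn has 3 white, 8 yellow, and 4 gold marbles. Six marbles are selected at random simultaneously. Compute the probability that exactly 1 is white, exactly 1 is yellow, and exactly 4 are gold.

Unordered draws without replacement: count favorable combinations over C(15,6).
Favorable = C(3,1) · C(8,1) · C(4,4) = 24; total = C(15,6) = 5005.
P = 24/5005 = 24/5005 ≈ 0.0048.

24/5005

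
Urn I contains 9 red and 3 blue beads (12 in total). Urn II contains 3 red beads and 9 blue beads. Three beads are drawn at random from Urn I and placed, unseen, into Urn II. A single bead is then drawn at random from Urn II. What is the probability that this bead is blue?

Condition on how many of the transferred beads are blue (from Urn I: 3 blue of 12; then Urn II has 15 total).
  0 blue: C(3,0)C(9,3)/C(12,3) = 21/55; then P = 9/15
  1 blue: C(3,1)C(9,2)/C(12,3) = 27/55; then P = 10/15
  2 blue: C(3,2)C(9,1)/C(12,3) = 27/220; then P = 11/15
  3 blue: C(3,3)C(9,0)/C(12,3) = 1/220; then P = 12/15
P(blue from Urn II) = 13/20 ≈ 0.6500.

13/20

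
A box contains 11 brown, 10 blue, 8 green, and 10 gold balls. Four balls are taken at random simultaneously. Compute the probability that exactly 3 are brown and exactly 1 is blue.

Unordered draws without replacement: count favorable combinations over C(39,4).
Favorable = C(11,3) · C(10,1) · C(8,0) · C(10,0) = 1650; total = C(39,4) = 82251.
P = 1650/82251 = 550/27417 ≈ 0.0201.

550/27417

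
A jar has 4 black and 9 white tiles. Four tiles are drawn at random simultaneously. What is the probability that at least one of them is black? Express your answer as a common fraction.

589/715

Use the complement: P(at least one black) = 1 − P(no black).
P(none) = C(9,4)/C(13,4) = 126/715.
So P = 1 − 126/715 = 589/715 ≈ 0.8238.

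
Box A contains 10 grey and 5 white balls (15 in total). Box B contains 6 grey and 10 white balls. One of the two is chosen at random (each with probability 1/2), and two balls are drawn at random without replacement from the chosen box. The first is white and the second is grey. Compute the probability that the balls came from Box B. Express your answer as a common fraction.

21/41

P(E | Box A) = 5/21; P(E | Box B) = 1/4.
P(E) = 1/2·5/21 + 1/2·1/4 = 41/168.
By Bayes' rule, P(Box B | E) = 1/8 / 41/168 = 21/41 ≈ 0.5122.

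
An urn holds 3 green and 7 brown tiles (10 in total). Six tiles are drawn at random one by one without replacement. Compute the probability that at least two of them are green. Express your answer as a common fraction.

2/3

Sum the hypergeometric tail for j = 2,…,3 green tiles.
Favorable = C(3,2)·C(7,4) + C(3,3)·C(7,3) = 140; total = C(10,6) = 210.
P = 140/210 = 2/3 ≈ 0.6667.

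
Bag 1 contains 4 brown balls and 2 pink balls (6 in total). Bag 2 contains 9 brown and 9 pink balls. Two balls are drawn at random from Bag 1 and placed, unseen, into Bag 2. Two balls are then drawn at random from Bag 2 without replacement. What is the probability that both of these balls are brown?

121/475

Condition on how many of the transferred balls are brown (from Bag 1: 4 brown of 6; then Bag 2 has 20 total).
  0 brown: C(4,0)C(2,2)/C(6,2) = 1/15; then P = C(9,2)/C(20,2) = 18/95
  1 brown: C(4,1)C(2,1)/C(6,2) = 8/15; then P = C(10,2)/C(20,2) = 9/38
  2 brown: C(4,2)C(2,0)/C(6,2) = 2/5; then P = C(11,2)/C(20,2) = 11/38
P(both brown) = 121/475 ≈ 0.2547.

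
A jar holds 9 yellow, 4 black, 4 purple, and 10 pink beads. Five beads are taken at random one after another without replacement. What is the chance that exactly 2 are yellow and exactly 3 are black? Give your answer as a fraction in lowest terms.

Unordered draws without replacement: count favorable combinations over C(27,5).
Favorable = C(9,2) · C(4,3) · C(4,0) · C(10,0) = 144; total = C(27,5) = 80730.
P = 144/80730 = 8/4485 ≈ 0.0018.

8/4485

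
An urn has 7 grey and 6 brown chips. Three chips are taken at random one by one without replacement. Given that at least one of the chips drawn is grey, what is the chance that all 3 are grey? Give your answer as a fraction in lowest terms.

5/38

P(all 3 grey) = C(7,3)/C(13,3) = 35/286; P(at least one grey) = 1 − C(6,3)/C(13,3) = 133/143.
Since 'all 3 grey' ⊆ 'at least one grey', P(all 3 | at least one) = 35/286 / 133/143 = 5/38 ≈ 0.1316.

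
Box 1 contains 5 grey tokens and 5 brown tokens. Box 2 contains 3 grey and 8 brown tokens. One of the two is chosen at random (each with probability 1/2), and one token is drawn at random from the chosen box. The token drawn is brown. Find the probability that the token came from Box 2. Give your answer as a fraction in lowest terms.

P(brown | Box 1) = 1/2; P(brown | Box 2) = 8/11.
P(brown) = 1/2·1/2 + 1/2·8/11 = 27/44.
By Bayes' rule, P(Box 2 | brown) = 4/11 / 27/44 = 16/27 ≈ 0.5926.

16/27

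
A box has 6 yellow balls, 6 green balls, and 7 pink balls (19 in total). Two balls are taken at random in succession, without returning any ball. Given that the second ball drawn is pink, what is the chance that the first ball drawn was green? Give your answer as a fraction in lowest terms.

1/3

P(first=green and the second ball drawn is pink) = (6/19)·(7/18) = 7/57.
P(the second ball drawn is pink) = Σ over first color = 7/57 + 7/57 + 7/57 = 7/19.
By Bayes, P(first=green | the second ball drawn is pink) = 7/57 / 7/19 = 1/3 ≈ 0.3333.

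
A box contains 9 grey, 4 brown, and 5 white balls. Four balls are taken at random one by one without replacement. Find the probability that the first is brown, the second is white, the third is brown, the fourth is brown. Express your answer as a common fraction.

Multiply the conditional probability of each draw in order, without replacement, so each draw removes one from its color and from the total.
P = (4/18) · (5/17) · (3/16) · (2/15) = 1/612 ≈ 0.0016.

1/612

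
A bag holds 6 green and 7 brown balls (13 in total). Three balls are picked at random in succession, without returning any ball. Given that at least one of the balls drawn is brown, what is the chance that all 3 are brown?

P(all 3 brown) = C(7,3)/C(13,3) = 35/286; P(at least one brown) = 1 − C(6,3)/C(13,3) = 133/143.
Since 'all 3 brown' ⊆ 'at least one brown', P(all 3 | at least one) = 35/286 / 133/143 = 5/38 ≈ 0.1316.

5/38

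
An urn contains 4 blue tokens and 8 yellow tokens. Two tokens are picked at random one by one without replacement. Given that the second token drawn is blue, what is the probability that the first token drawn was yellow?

8/11

P(first=yellow and the second token drawn is blue) = (8/12)·(4/11) = 8/33.
P(the second token drawn is blue) = Σ over first color = 1/11 + 8/33 = 1/3.
By Bayes, P(first=yellow | the second token drawn is blue) = 8/33 / 1/3 = 8/11 ≈ 0.7273.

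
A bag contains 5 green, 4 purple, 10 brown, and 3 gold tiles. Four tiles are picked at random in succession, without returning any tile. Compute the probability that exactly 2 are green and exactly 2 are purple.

12/1463

Unordered draws without replacement: count favorable combinations over C(22,4).
Favorable = C(5,2) · C(4,2) · C(10,0) · C(3,0) = 60; total = C(22,4) = 7315.
P = 60/7315 = 12/1463 ≈ 0.0082.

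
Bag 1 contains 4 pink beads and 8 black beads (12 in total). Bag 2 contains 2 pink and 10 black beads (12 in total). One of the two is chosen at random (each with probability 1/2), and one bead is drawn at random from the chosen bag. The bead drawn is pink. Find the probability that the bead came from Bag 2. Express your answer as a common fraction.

P(pink | Bag 1) = 1/3; P(pink | Bag 2) = 1/6.
P(pink) = 1/2·1/3 + 1/2·1/6 = 1/4.
By Bayes' rule, P(Bag 2 | pink) = 1/12 / 1/4 = 1/3 ≈ 0.3333.

1/3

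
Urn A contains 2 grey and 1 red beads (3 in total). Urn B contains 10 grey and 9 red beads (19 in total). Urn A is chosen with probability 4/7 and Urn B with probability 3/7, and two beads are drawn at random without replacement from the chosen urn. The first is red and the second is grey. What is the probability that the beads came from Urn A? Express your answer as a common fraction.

P(E | Urn A) = 1/3; P(E | Urn B) = 5/19.
P(E) = 4/7·1/3 + 3/7·5/19 = 121/399.
By Bayes' rule, P(Urn A | E) = 4/21 / 121/399 = 76/121 ≈ 0.6281.

76/121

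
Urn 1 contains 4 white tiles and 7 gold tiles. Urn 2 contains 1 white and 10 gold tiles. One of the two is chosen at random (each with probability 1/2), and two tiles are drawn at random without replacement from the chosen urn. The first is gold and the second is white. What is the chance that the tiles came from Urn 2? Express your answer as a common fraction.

5/19

P(E | Urn 1) = 14/55; P(E | Urn 2) = 1/11.
P(E) = 1/2·14/55 + 1/2·1/11 = 19/110.
By Bayes' rule, P(Urn 2 | E) = 1/22 / 19/110 = 5/19 ≈ 0.2632.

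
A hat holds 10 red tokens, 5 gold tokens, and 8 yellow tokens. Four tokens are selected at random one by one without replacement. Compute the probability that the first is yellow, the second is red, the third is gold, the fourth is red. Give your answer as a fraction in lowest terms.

30/1771

Multiply the conditional probability of each draw in order, without replacement, so each draw removes one from its color and from the total.
P = (8/23) · (10/22) · (5/21) · (9/20) = 30/1771 ≈ 0.0169.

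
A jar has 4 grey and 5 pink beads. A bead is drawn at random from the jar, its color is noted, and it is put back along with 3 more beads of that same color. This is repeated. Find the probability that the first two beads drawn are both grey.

7/27

After a grey draw the jar holds 7 grey out of 12.
P = (4/9)·(7/12) = 7/27 ≈ 0.2593.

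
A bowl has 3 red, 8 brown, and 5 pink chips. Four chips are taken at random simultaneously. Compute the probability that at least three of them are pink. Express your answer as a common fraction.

23/364

Sum the hypergeometric tail for j = 3,…,4 pink chips.
Favorable = C(5,3)·C(11,1) + C(5,4)·C(11,0) = 115; total = C(16,4) = 1820.
P = 115/1820 = 23/364 ≈ 0.0632.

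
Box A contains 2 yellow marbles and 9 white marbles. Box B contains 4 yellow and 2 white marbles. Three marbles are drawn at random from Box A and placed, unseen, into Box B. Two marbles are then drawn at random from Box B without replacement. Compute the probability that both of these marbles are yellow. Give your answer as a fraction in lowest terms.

Condition on how many of the transferred marbles are yellow (from Box A: 2 yellow of 11; then Box B has 9 total).
  0 yellow: C(2,0)C(9,3)/C(11,3) = 28/55; then P = C(4,2)/C(9,2) = 1/6
  1 yellow: C(2,1)C(9,2)/C(11,3) = 24/55; then P = C(5,2)/C(9,2) = 5/18
  2 yellow: C(2,2)C(9,1)/C(11,3) = 3/55; then P = C(6,2)/C(9,2) = 5/12
P(both yellow) = 151/660 ≈ 0.2288.

151/660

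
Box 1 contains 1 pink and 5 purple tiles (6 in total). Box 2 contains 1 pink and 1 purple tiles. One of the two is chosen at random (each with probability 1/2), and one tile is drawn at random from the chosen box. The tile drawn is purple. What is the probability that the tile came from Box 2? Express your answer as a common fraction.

P(purple | Box 1) = 5/6; P(purple | Box 2) = 1/2.
P(purple) = 1/2·5/6 + 1/2·1/2 = 2/3.
By Bayes' rule, P(Box 2 | purple) = 1/4 / 2/3 = 3/8 ≈ 0.3750.

3/8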